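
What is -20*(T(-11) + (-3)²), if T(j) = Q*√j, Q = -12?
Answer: -180 + 240*I*√11 ≈ -180.0 + 795.99*I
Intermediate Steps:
T(j) = -12*√j
-20*(T(-11) + (-3)²) = -20*(-12*I*√11 + (-3)²) = -20*(-12*I*√11 + 9) = -20*(9 - 12*I*√11) = -180 + 240*I*√11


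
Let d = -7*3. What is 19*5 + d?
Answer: 74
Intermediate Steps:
d = -21
19*5 + d = 19*5 - 21 = 95 - 21 = 74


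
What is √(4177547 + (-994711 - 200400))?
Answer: 2*√745609 ≈ 1727.0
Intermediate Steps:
√(4177547 + (-994711 - 200400)) = √(4177547 - 1195111) = √2982436 = 2*√745609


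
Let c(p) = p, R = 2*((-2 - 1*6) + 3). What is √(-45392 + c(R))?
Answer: I*√45402 ≈ 213.08*I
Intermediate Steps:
R = -10 (R = 2*((-2 - 6) + 3) = 2*(-8 + 3) = 2*(-5) = -10)
√(-45392 + c(R)) = √(-45392 - 10) = √(-45402) = I*√45402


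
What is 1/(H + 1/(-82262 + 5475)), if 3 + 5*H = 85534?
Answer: 383935/6567668892 ≈ 5.8458e-5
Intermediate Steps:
H = 85531/5 (H = -⅗ + (⅕)*85534 = -⅗ + 85534/5 = 85531/5 ≈ 17106.)
1/(H + 1/(-82262 + 5475)) = 1/(85531/5 + 1/(-82262 + 5475)) = 1/(85531/5 + 1/(-76787)) = 1/(85531/5 - 1/76787) = 1/(6567668892/383935) = 383935/6567668892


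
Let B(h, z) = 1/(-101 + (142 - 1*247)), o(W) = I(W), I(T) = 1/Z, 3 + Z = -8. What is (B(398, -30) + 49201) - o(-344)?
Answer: 111489661/2266 ≈ 49201.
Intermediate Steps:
Z = -11 (Z = -3 - 8 = -11)
I(T) = -1/11 (I(T) = 1/(-11) = -1/11)
o(W) = -1/11
B(h, z) = -1/206 (B(h, z) = 1/(-101 + (142 - 247)) = 1/(-101 - 105) = 1/(-206) = -1/206)
(B(398, -30) + 49201) - o(-344) = (-1/206 + 49201) - 1*(-1/11) = 10135405/206 + 1/11 = 111489661/2266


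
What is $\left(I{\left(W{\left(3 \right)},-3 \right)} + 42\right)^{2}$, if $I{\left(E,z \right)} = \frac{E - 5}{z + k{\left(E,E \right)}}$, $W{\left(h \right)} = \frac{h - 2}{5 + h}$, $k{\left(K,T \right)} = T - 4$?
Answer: $\frac{5517801}{3025} \approx 1824.1$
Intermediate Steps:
$k{\left(K,T \right)} = -4 + T$ ($k{\left(K,T \right)} = T - 4 = -4 + T$)
$W{\left(h \right)} = \frac{-2 + h}{5 + h}$
$I{\left(E,z \right)} = \frac{-5 + E}{-4 + E + z}$ ($I{\left(E,z \right)} = \frac{E - 5}{z + \left(-4 + E\right)} = \frac{-5 + E}{-4 + E + z}$)
$\left(I{\left(W{\left(3 \right)},-3 \right)} + 42\right)^{2} = \left(\frac{-5 + \frac{-2 + 3}{5 + 3}}{-4 + \frac{-2 + 3}{5 + 3} - 3} + 42\right)^{2} = \left(\frac{-5 + \frac{1}{8} \cdot 1}{-4 + \frac{1}{8} \cdot 1 - 3} + 42\right)^{2} = \left(\frac{-5 + \frac{1}{8}}{-4 + \frac{1}{8} - 3} + 42\right)^{2} = \left(\frac{1}{- \frac{55}{8}} \left(- \frac{39}{8}\right) + 42\right)^{2} = \left(\left(- \frac{8}{55}\right) \left(- \frac{39}{8}\right) + 42\right)^{2} = \left(\frac{39}{55} + 42\right)^{2} = \left(\frac{2349}{55}\right)^{2} = \frac{5517801}{3025}$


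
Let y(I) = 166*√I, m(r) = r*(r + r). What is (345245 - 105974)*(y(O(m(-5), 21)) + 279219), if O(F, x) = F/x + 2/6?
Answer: 66809009349 + 39718986*√133/7 ≈ 6.6874e+10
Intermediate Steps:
m(r) = 2*r² (m(r) = r*(2*r) = 2*r²)
O(F, x) = ⅓ + F/x (O(F, x) = F/x + 2*(⅙) = F/x + ⅓ = ⅓ + F/x)
(345245 - 105974)*(y(O(m(-5), 21)) + 279219) = (345245 - 105974)*(166*√((2*(-5)² + (⅓)*21)/21) + 279219) = 239271*(166*√((2*25 + 7)/21) + 279219) = 239271*(166*√((50 + 7)/21) + 279219) = 239271*(166*√((1/21)*57) + 279219) = 239271*(166*√(19/7) + 279219) = 239271*(166*(√133/7) + 279219) = 239271*(166*√133/7 + 279219) = 239271*(279219 + 166*√133/7) = 66809009349 + 39718986*√133/7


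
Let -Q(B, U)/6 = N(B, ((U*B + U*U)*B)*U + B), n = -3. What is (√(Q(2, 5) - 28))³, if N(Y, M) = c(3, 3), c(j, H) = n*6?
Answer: 320*√5 ≈ 715.54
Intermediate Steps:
c(j, H) = -18 (c(j, H) = -3*6 = -18)
N(Y, M) = -18
Q(B, U) = 108 (Q(B, U) = -6*(-18) = 108)
(√(Q(2, 5) - 28))³ = (√(108 - 28))³ = (√80)³ = (4*√5)³ = 320*√5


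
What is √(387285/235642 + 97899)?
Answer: √5436143930315406/235642 ≈ 312.89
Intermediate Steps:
√(387285/235642 + 97899) = √(23069503443/235642) = √5436143930315406/235642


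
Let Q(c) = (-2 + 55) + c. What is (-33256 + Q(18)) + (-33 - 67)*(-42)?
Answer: -28985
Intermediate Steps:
Q(c) = 53 + c
(-33256 + Q(18)) + (-33 - 67)*(-42) = (-33256 + (53 + 18)) + (-33 - 67)*(-42) = (-33256 + 71) - 100*(-42) = -33185 + 4200 = -28985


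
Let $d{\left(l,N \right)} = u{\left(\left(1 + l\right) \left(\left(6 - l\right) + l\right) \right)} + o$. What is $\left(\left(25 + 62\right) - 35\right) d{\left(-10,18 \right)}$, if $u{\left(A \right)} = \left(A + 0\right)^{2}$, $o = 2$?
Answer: $151736$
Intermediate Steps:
$u{\left(A \right)} = A^{2}$
$d{\left(l,N \right)} = 2 + \left(6 + 6 l\right)^{2}$ ($d{\left(l,N \right)} = \left(\left(1 + l\right) \left(\left(6 - l\right) + l\right)\right)^{2} + 2 = \left(\left(1 + l\right) 6\right)^{2} + 2 = \left(6 + 6 l\right)^{2} + 2 = 2 + \left(6 + 6 l\right)^{2}$)
$\left(\left(25 + 62\right) - 35\right) d{\left(-10,18 \right)} = \left(\left(25 + 62\right) - 35\right) \left(2 + 36 \left(1 - 10\right)^{2}\right) = \left(87 - 35\right) \left(2 + 36 \left(-9\right)^{2}\right) = 52 \left(2 + 36 \cdot 81\right) = 52 \left(2 + 2916\right) = 52 \cdot 2918 = 151736$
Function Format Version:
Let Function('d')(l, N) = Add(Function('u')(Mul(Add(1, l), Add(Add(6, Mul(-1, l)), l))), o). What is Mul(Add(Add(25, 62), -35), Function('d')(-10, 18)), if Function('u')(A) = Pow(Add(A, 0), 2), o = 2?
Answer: 151736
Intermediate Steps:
Function('u')(A) = Pow(A, 2)
Function('d')(l, N) = Add(2, Pow(Add(6, Mul(6, l)), 2)) (Function('d')(l, N) = Add(Pow(Mul(Add(1, l), Add(Add(6, Mul(-1, l)), l)), 2), 2) = Add(Pow(Mul(Add(1, l), 6), 2), 2) = Add(Pow(Add(6, Mul(6, l)), 2), 2) = Add(2, Pow(Add(6, Mul(6, l)), 2)))
Mul(Add(Add(25, 62), -35), Function('d')(-10, 18)) = Mul(Add(Add(25, 62), -35), Add(2, Mul(36, Pow(Add(1, -10), 2)))) = Mul(Add(87, -35), Add(2, Mul(36, Pow(-9, 2)))) = Mul(52, Add(2, Mul(36, 81))) = Mul(52, Add(2, 2916)) = Mul(52, 2918) = 151736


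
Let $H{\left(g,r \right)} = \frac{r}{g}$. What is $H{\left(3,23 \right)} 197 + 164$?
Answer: $\frac{5023}{3} \approx 1674.3$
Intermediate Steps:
$H{\left(3,23 \right)} 197 + 164 = \frac{23}{3} \cdot 197 + 164 = \frac{4531}{3} + 164 = \frac{5023}{3}$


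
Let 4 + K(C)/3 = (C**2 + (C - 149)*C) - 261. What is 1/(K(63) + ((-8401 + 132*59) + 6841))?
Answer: 1/1086 ≈ 0.00092081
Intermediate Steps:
K(C) = -795 + 3*C**2 + 3*C*(-149 + C) (K(C) = -12 + 3*((C**2 + (C - 149)*C) - 261) = -12 + 3*((C**2 + (-149 + C)*C) - 261) = -12 + 3*((C**2 + C*(-149 + C)) - 261) = -12 + 3*(-261 + C**2 + C*(-149 + C)) = -12 + (-783 + 3*C**2 + 3*C*(-149 + C)) = -795 + 3*C**2 + 3*C*(-149 + C))
1/(K(63) + ((-8401 + 132*59) + 6841)) = 1/((-795 - 447*63 + 6*63**2) + ((-8401 + 132*59) + 6841)) = 1/((-795 - 28161 + 6*3969) + ((-8401 + 7788) + 6841)) = 1/((-795 - 28161 + 23814) + (-613 + 6841)) = 1/(-5142 + 6228) = 1/1086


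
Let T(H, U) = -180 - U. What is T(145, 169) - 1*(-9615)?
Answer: 9266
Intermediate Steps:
T(145, 169) - 1*(-9615) = (-180 - 1*169) - 1*(-9615) = (-180 - 169) + 9615 = -349 + 9615 = 9266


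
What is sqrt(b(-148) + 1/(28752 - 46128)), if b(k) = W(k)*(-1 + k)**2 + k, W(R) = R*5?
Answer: 13*I*sqrt(1834429802766)/4344 ≈ 4053.3*I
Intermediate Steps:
W(R) = 5*R
b(k) = k + 5*k*(-1 + k)**2 (b(k) = (5*k)*(-1 + k)**2 + k = 5*k*(-1 + k)**2 + k = k + 5*k*(-1 + k)**2)
sqrt(b(-148) + 1/(28752 - 46128)) = sqrt(-148*(1 + 5*(-1 - 148)**2) + 1/(28752 - 46128)) = sqrt(-148*(1 + 5*(-149)**2) + 1/(-17376)) = sqrt(-148*(1 + 5*22201) - 1/17376) = sqrt(-148*(1 + 111005) - 1/17376) = sqrt(-148*111006 - 1/17376) = sqrt(-16428888 - 1/17376) = sqrt(-285468357889/17376) = 13*I*sqrt(1834429802766)/4344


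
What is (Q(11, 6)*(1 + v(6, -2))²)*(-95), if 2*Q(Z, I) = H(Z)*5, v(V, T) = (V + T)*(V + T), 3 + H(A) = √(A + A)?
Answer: 411825/2 - 137275*√22/2 ≈ -1.1603e+5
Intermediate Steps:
H(A) = -3 + √2*√A (H(A) = -3 + √(A + A) = -3 + √(2*A) = -3 + √2*√A)
v(V, T) = (T + V)² (v(V, T) = (T + V)*(T + V) = (T + V)²)
Q(Z, I) = -15/2 + 5*√2*√Z/2 (Q(Z, I) = ((-3 + √2*√Z)*5)/2 = (-15 + 5*√2*√Z)/2 = -15/2 + 5*√2*√Z/2)
(Q(11, 6)*(1 + v(6, -2))²)*(-95) = ((-15/2 + 5*√2*√11/2)*(1 + (-2 + 6)²)²)*(-95) = ((-15/2 + 5*√22/2)*(1 + 4²)²)*(-95) = ((-15/2 + 5*√22/2)*(1 + 16)²)*(-95) = ((-15/2 + 5*√22/2)*17²)*(-95) = ((-15/2 + 5*√22/2)*289)*(-95) = (-4335/2 + 1445*√22/2)*(-95) = 411825/2 - 137275*√22/2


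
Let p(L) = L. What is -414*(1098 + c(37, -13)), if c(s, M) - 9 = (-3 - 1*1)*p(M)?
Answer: -479826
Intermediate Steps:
c(s, M) = 9 - 4*M (c(s, M) = 9 + (-3 - 1*1)*M = 9 + (-3 - 1)*M = 9 - 4*M)
-414*(1098 + c(37, -13)) = -414*(1098 + (9 - 4*(-13))) = -414*(1098 + (9 + 52)) = -414*(1098 + 61) = -414*1159 = -479826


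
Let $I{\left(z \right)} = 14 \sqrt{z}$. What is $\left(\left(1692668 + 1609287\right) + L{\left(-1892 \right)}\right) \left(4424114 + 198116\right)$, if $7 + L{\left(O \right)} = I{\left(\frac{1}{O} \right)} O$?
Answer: $15262363104040 - 129422440 i \sqrt{473} \approx 1.5262 \cdot 10^{13} - 2.8148 \cdot 10^{9} i$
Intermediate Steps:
$L{\left(O \right)} = -7 + 14 O \sqrt{\frac{1}{O}}$ ($L{\left(O \right)} = -7 + 14 \sqrt{\frac{1}{O}} O = -7 + 14 O \sqrt{\frac{1}{O}}$)
$\left(\left(1692668 + 1609287\right) + L{\left(-1892 \right)}\right) \left(4424114 + 198116\right) = \left(\left(1692668 + 1609287\right) - \left(7 + 26488 \sqrt{\frac{1}{-1892}}\right)\right) \left(4424114 + 198116\right) = \left(3301955 - \left(7 + 26488 \sqrt{- \frac{1}{1892}}\right)\right) 4622230 = \left(3301955 - \left(7 + 26488 \frac{i \sqrt{473}}{946}\right)\right) 4622230 = \left(3301955 - \left(7 + 28 i \sqrt{473}\right)\right) 4622230 = \left(3301948 - 28 i \sqrt{473}\right) 4622230 = 15262363104040 - 129422440 i \sqrt{473}$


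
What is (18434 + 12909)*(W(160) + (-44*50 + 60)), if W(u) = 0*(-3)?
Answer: -67074020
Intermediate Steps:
W(u) = 0
(18434 + 12909)*(W(160) + (-44*50 + 60)) = (18434 + 12909)*(0 + (-44*50 + 60)) = 31343*(0 + (-2200 + 60)) = 31343*(0 - 2140) = 31343*(-2140) = -67074020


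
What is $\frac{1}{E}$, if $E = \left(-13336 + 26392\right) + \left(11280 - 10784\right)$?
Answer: $\frac{1}{13552} \approx 7.379 \cdot 10^{-5}$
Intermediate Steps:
$E = 13552$ ($E = 13056 + 496 = 13552$)
$\frac{1}{E} = \frac{1}{13552}$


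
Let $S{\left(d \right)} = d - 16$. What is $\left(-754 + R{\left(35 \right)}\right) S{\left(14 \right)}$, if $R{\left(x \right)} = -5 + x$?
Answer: $1448$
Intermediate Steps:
$S{\left(d \right)} = -16 + d$
$\left(-754 + R{\left(35 \right)}\right) S{\left(14 \right)} = \left(-754 + \left(-5 + 35\right)\right) \left(-16 + 14\right) = \left(-754 + 30\right) \left(-2\right) = \left(-724\right) \left(-2\right) = 1448$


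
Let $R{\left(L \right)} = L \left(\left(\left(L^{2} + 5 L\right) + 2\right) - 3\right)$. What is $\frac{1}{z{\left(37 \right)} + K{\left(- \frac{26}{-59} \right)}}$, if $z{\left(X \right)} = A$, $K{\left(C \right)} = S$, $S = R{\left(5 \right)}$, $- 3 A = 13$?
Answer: $\frac{3}{722} \approx 0.0041551$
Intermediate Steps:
$A = - \frac{13}{3}$ ($A = \left(- \frac{1}{3}\right) 13 = - \frac{13}{3} \approx -4.3333$)
$R{\left(L \right)} = L \left(-1 + L^{2} + 5 L\right)$ ($R{\left(L \right)} = L \left(\left(2 + L^{2} + 5 L\right) - 3\right) = L \left(-1 + L^{2} + 5 L\right)$)
$S = 245$ ($S = 5 \left(-1 + 5^{2} + 5 \cdot 5\right) = 5 \left(-1 + 25 + 25\right) = 5 \cdot 49 = 245$)
$K{\left(C \right)} = 245$
$z{\left(X \right)} = - \frac{13}{3}$
$\frac{1}{z{\left(37 \right)} + K{\left(- \frac{26}{-59} \right)}} = \frac{1}{- \frac{13}{3} + 245} = \frac{1}{\frac{722}{3}} = \frac{3}{722}$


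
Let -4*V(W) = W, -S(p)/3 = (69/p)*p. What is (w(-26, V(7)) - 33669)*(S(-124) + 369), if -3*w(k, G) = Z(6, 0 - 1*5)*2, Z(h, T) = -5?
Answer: -5453838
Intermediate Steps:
S(p) = -207 (S(p) = -3*69/p*p = -3*69 = -207)
V(W) = -W/4
w(k, G) = 10/3 (w(k, G) = -(-5)*2/3 = -⅓*(-10) = 10/3)
(w(-26, V(7)) - 33669)*(S(-124) + 369) = (10/3 - 33669)*(-207 + 369) = -100997/3*162 = -5453838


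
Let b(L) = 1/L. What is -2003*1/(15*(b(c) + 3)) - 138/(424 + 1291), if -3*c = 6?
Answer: -1376128/25725 ≈ -53.494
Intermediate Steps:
c = -2 (c = -⅓*6 = -2)
b(L) = 1/L
-2003*1/(15*(b(c) + 3)) - 138/(424 + 1291) = -2003*1/(15*(1/(-2) + 3)) - 138/(424 + 1291) = -2003*1/(15*(-½ + 3)) - 138/1715 = -2003/(15*(5/2)) - 138*1/1715 = -2003/75/2 - 138/1715 = -2003*2/75 - 138/1715 = -4006/75 - 138/1715 = -1376128/25725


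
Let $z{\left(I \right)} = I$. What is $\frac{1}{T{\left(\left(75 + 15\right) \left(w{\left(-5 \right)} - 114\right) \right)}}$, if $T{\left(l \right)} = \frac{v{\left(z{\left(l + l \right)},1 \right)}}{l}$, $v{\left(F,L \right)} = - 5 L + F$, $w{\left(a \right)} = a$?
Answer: $\frac{2142}{4285} \approx 0.49988$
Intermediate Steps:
$v{\left(F,L \right)} = F - 5 L$
$T{\left(l \right)} = \frac{-5 + 2 l}{l}$ ($T{\left(l \right)} = \frac{\left(l + l\right) - 5}{l} = \frac{2 l - 5}{l} = \frac{-5 + 2 l}{l}$)
$\frac{1}{T{\left(\left(75 + 15\right) \left(w{\left(-5 \right)} - 114\right) \right)}} = \frac{1}{2 - \frac{5}{\left(75 + 15\right) \left(-5 - 114\right)}} = \frac{1}{2 - \frac{5}{90 \left(-119\right)}} = \frac{1}{2 - \frac{5}{-10710}} = \frac{1}{2 - - \frac{1}{2142}} = \frac{1}{2 + \frac{1}{2142}} = \frac{1}{\frac{4285}{2142}} = \frac{2142}{4285}$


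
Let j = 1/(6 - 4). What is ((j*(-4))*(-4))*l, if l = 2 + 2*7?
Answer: 128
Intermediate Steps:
j = ½ (j = 1/2 = ½ ≈ 0.50000)
l = 16 (l = 2 + 14 = 16)
((j*(-4))*(-4))*l = (((½)*(-4))*(-4))*16 = -2*(-4)*16 = 8*16 = 128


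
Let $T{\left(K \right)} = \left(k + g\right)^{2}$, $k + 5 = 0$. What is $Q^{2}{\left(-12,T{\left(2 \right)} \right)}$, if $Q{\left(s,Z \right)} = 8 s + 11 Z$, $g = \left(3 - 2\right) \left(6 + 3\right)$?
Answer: $6400$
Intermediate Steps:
$g = 9$ ($g = 1 \cdot 9 = 9$)
$k = -5$ ($k = -5 + 0 = -5$)
$T{\left(K \right)} = 16$ ($T{\left(K \right)} = \left(-5 + 9\right)^{2} = 4^{2} = 16$)
$Q^{2}{\left(-12,T{\left(2 \right)} \right)} = \left(8 \left(-12\right) + 11 \cdot 16\right)^{2} = \left(-96 + 176\right)^{2} = 80^{2} = 6400$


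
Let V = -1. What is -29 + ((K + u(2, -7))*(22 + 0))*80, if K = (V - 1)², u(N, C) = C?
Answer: -5309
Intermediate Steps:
K = 4 (K = (-1 - 1)² = (-2)² = 4)
-29 + ((K + u(2, -7))*(22 + 0))*80 = -29 + ((4 - 7)*(22 + 0))*80 = -29 - 3*22*80 = -29 - 66*80 = -29 - 5280 = -5309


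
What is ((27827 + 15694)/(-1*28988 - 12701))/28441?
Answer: -43521/1185676849 ≈ -3.6706e-5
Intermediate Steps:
((27827 + 15694)/(-1*28988 - 12701))/28441 = (43521/(-28988 - 12701))*(1/28441) = (43521/(-41689))*(1/28441) = (43521*(-1/41689))*(1/28441) = -43521/41689*1/28441 = -43521/1185676849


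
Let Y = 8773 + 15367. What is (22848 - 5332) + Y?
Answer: 41656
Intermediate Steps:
Y = 24140
(22848 - 5332) + Y = (22848 - 5332) + 24140 = 17516 + 24140 = 41656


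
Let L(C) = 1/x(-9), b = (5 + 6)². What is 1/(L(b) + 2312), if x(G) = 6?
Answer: 6/13873 ≈ 0.00043249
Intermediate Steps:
b = 121 (b = 11² = 121)
L(C) = ⅙ (L(C) = 1/6 = ⅙)
1/(L(b) + 2312) = 1/(⅙ + 2312) = 1/(13873/6) = 6/13873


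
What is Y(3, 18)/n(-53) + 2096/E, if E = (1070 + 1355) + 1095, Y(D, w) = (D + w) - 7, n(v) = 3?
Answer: 3473/660 ≈ 5.2621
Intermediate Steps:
Y(D, w) = -7 + D + w
E = 3520 (E = 2425 + 1095 = 3520)
Y(3, 18)/n(-53) + 2096/E = (-7 + 3 + 18)/3 + 2096/3520 = 14*(⅓) + 2096*(1/3520) = 14/3 + 131/220 = 3473/660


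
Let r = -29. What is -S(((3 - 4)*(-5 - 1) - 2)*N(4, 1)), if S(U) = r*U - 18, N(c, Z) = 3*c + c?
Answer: 1874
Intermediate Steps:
N(c, Z) = 4*c
S(U) = -18 - 29*U (S(U) = -29*U - 18 = -18 - 29*U)
-S(((3 - 4)*(-5 - 1) - 2)*N(4, 1)) = -(-18 - 29*((3 - 4)*(-5 - 1) - 2)*4*4) = -(-18 - 29*(-1*(-6) - 2)*16) = -(-18 - 29*(6 - 2)*16) = -(-18 - 116*16) = -(-18 - 29*64) = -(-18 - 1856) = -1*(-1874) = 1874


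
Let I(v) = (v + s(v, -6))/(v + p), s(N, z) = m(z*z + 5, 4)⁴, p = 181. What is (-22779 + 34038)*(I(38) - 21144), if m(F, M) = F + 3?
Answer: -3311654706/73 ≈ -4.5365e+7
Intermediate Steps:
m(F, M) = 3 + F
s(N, z) = (8 + z²)⁴ (s(N, z) = (3 + (z*z + 5))⁴ = (3 + (z² + 5))⁴ = (3 + (5 + z²))⁴ = (8 + z²)⁴)
I(v) = (3748096 + v)/(181 + v) (I(v) = (v + (8 + (-6)²)⁴)/(v + 181) = (v + (8 + 36)⁴)/(181 + v) = (v + 44⁴)/(181 + v) = (v + 3748096)/(181 + v) = (3748096 + v)/(181 + v))
(-22779 + 34038)*(I(38) - 21144) = (-22779 + 34038)*((3748096 + 38)/(181 + 38) - 21144) = 11259*(3748134/219 - 21144) = 11259*((1/219)*3748134 - 21144) = 11259*(1249378/73 - 21144) = 11259*(-294134/73) = -3311654706/73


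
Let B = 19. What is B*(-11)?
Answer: -209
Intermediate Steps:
B*(-11) = 19*(-11) = -209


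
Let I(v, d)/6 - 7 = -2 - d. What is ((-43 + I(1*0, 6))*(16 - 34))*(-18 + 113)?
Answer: 83790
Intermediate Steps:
I(v, d) = 30 - 6*d (I(v, d) = 42 + 6*(-2 - d) = 42 + (-12 - 6*d) = 30 - 6*d)
((-43 + I(1*0, 6))*(16 - 34))*(-18 + 113) = ((-43 + (30 - 6*6))*(16 - 34))*(-18 + 113) = ((-43 + (30 - 36))*(-18))*95 = ((-43 - 6)*(-18))*95 = -49*(-18)*95 = 882*95 = 83790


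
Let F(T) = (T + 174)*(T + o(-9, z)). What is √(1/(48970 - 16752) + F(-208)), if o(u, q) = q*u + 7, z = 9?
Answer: √9952339468330/32218 ≈ 97.918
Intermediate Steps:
o(u, q) = 7 + q*u
F(T) = (-74 + T)*(174 + T) (F(T) = (T + 174)*(T + (7 + 9*(-9))) = (174 + T)*(T + (7 - 81)) = (174 + T)*(T - 74) = (174 + T)*(-74 + T) = (-74 + T)*(174 + T))
√(1/(48970 - 16752) + F(-208)) = √(1/(48970 - 16752) + (-12876 + (-208)² + 100*(-208))) = √(1/32218 + (-12876 + 43264 - 20800)) = √(1/32218 + 9588) = √(308906185/32218) = √9952339468330/32218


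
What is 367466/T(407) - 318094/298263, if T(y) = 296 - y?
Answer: -1740266984/525511 ≈ -3311.6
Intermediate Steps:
367466/T(407) - 318094/298263 = 367466/(296 - 1*407) - 318094/298263 = 367466/(296 - 407) - 318094*1/298263 = 367466/(-111) - 45442/42609 = 367466*(-1/111) - 45442/42609 = -367466/111 - 45442/42609 = -1740266984/525511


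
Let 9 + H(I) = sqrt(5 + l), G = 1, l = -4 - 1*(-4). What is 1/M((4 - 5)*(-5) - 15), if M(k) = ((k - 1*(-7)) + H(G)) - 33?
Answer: -9/404 - sqrt(5)/2020 ≈ -0.023384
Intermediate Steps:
l = 0 (l = -4 + 4 = 0)
H(I) = -9 + sqrt(5) (H(I) = -9 + sqrt(5 + 0) = -9 + sqrt(5))
M(k) = -35 + k + sqrt(5) (M(k) = ((k - 1*(-7)) + (-9 + sqrt(5))) - 33 = ((k + 7) + (-9 + sqrt(5))) - 33 = ((7 + k) + (-9 + sqrt(5))) - 33 = (-2 + k + sqrt(5)) - 33 = -35 + k + sqrt(5))
1/M((4 - 5)*(-5) - 15) = 1/(-35 + ((4 - 5)*(-5) - 15) + sqrt(5)) = 1/(-35 + (-1*(-5) - 15) + sqrt(5)) = 1/(-35 + (5 - 15) + sqrt(5)) = 1/(-35 - 10 + sqrt(5)) = 1/(-45 + sqrt(5))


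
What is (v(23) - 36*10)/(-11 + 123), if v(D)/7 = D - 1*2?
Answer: -213/112 ≈ -1.9018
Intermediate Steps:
v(D) = -14 + 7*D (v(D) = 7*(D - 1*2) = 7*(D - 2) = 7*(-2 + D) = -14 + 7*D)
(v(23) - 36*10)/(-11 + 123) = ((-14 + 7*23) - 36*10)/(-11 + 123) = ((-14 + 161) - 360)/112 = (147 - 360)*(1/112) = -213*1/112 = -213/112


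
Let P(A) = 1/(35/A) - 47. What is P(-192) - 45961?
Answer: -1610472/35 ≈ -46014.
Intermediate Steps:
P(A) = -47 + A/35 (P(A) = A/35 - 47 = -47 + A/35)
P(-192) - 45961 = (-47 + (1/35)*(-192)) - 45961 = (-47 - 192/35) - 45961 = -1837/35 - 45961 = -1610472/35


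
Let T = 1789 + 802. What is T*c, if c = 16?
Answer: 41456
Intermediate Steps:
T = 2591
T*c = 2591*16 = 41456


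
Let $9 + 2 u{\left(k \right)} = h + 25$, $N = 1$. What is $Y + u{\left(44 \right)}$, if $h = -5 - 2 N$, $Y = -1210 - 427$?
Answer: $- \frac{3265}{2} \approx -1632.5$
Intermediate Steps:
$Y = -1637$
$h = -7$ ($h = -5 - 2 = -7$)
$u{\left(k \right)} = \frac{9}{2}$ ($u{\left(k \right)} = - \frac{9}{2} + \frac{-7 + 25}{2} = - \frac{9}{2} + \frac{1}{2} \cdot 18 = - \frac{9}{2} + 9 = \frac{9}{2}$)
$Y + u{\left(44 \right)} = -1637 + \frac{9}{2} = - \frac{3265}{2}$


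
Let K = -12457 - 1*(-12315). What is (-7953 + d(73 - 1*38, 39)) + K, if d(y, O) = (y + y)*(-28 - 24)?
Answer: -11735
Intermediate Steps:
d(y, O) = -104*y (d(y, O) = (2*y)*(-52) = -104*y)
K = -142 (K = -12457 + 12315 = -142)
(-7953 + d(73 - 1*38, 39)) + K = (-7953 - 104*(73 - 1*38)) - 142 = (-7953 - 104*(73 - 38)) - 142 = (-7953 - 104*35) - 142 = (-7953 - 3640) - 142 = -11593 - 142 = -11735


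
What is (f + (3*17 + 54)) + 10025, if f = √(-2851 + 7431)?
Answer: 10130 + 2*√1145 ≈ 10198.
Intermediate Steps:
f = 2*√1145 (f = √4580 = 2*√1145 ≈ 67.676)
(f + (3*17 + 54)) + 10025 = (2*√1145 + (3*17 + 54)) + 10025 = (2*√1145 + (51 + 54)) + 10025 = (2*√1145 + 105) + 10025 = (105 + 2*√1145) + 10025 = 10130 + 2*√1145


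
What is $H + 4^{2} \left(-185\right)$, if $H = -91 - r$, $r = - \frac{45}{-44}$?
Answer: $- \frac{134289}{44} \approx -3052.0$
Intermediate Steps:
$r = \frac{45}{44}$ ($r = \left(-45\right) \left(- \frac{1}{44}\right) = \frac{45}{44} \approx 1.0227$)
$H = - \frac{4049}{44}$ ($H = -91 - \frac{45}{44} = - \frac{4049}{44} \approx -92.023$)
$H + 4^{2} \left(-185\right) = - \frac{4049}{44} + 4^{2} \left(-185\right) = - \frac{4049}{44} + 16 \left(-185\right) = - \frac{4049}{44} - 2960 = - \frac{134289}{44}$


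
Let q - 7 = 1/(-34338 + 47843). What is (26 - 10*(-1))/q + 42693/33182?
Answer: 140058682/21783983 ≈ 6.4294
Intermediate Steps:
q = 94536/13505 (q = 7 + 1/(-34338 + 47843) = 7 + 1/13505 = 94536/13505 ≈ 7.0001)
(26 - 10*(-1))/q + 42693/33182 = (26 - 10*(-1))/(94536/13505) + 42693/33182 = (26 + 10)*(13505/94536) + 42693*(1/33182) = 36*(13505/94536) + 42693/33182 = 13505/2626 + 42693/33182 = 140058682/21783983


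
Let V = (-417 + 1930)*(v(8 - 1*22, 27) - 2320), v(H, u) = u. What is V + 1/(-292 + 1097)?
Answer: -2792793744/805 ≈ -3.4693e+6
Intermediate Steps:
V = -3469309 (V = (-417 + 1930)*(27 - 2320) = 1513*(-2293) = -3469309)
V + 1/(-292 + 1097) = -3469309 + 1/(-292 + 1097) = -3469309 + 1/805 = -2792793744/805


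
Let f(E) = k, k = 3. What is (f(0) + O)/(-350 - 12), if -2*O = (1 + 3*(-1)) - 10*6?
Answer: -17/181 ≈ -0.093923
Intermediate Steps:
f(E) = 3
O = 31 (O = -((1 + 3*(-1)) - 10*6)/2 = -((1 - 3) - 60)/2 = -(-2 - 60)/2 = -½*(-62) = 31)
(f(0) + O)/(-350 - 12) = (3 + 31)/(-350 - 12) = 34/(-362) = 34*(-1/362) = -17/181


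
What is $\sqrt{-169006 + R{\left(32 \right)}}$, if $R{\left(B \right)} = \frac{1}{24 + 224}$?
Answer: $\frac{i \sqrt{2598636194}}{124} \approx 411.1 i$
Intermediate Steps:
$R{\left(B \right)} = \frac{1}{248}$
$\sqrt{-169006 + R{\left(32 \right)}} = \sqrt{-169006 + \frac{1}{248}} = \sqrt{- \frac{41913487}{248}} = \frac{i \sqrt{2598636194}}{124}$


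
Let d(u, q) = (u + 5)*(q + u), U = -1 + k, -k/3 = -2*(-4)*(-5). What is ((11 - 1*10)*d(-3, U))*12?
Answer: 2784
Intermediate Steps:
k = 120 (k = -3*(-2*(-4))*(-5) = -24*(-5) = -3*(-40) = 120)
U = 119 (U = -1 + 120 = 119)
d(u, q) = (5 + u)*(q + u)
((11 - 1*10)*d(-3, U))*12 = ((11 - 1*10)*((-3)**2 + 5*119 + 5*(-3) + 119*(-3)))*12 = ((11 - 10)*(9 + 595 - 15 - 357))*12 = (1*232)*12 = 232*12 = 2784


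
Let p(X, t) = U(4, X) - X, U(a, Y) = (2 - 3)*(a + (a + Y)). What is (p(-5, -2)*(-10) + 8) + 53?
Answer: 41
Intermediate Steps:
U(a, Y) = -Y - 2*a (U(a, Y) = -(a + (Y + a)) = -(Y + 2*a) = -Y - 2*a)
p(X, t) = -8 - 2*X (p(X, t) = (-X - 2*4) - X = (-X - 8) - X = (-8 - X) - X = -8 - 2*X)
(p(-5, -2)*(-10) + 8) + 53 = ((-8 - 2*(-5))*(-10) + 8) + 53 = ((-8 + 10)*(-10) + 8) + 53 = (2*(-10) + 8) + 53 = (-20 + 8) + 53 = -12 + 53 = 41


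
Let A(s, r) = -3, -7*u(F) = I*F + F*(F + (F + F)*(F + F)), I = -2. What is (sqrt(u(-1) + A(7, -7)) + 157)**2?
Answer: 172523/7 + 628*I*sqrt(35)/7 ≈ 24646.0 + 530.76*I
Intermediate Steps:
u(F) = 2*F/7 - F*(F + 4*F**2)/7 (u(F) = -(-2*F + F*(F + (F + F)*(F + F)))/7 = -(-2*F + F*(F + (2*F)*(2*F)))/7 = -(-2*F + F*(F + 4*F**2))/7 = 2*F/7 - F*(F + 4*F**2)/7)
(sqrt(u(-1) + A(7, -7)) + 157)**2 = (sqrt((1/7)*(-1)*(2 - 1*(-1) - 4*(-1)**2) - 3) + 157)**2 = (sqrt((1/7)*(-1)*(2 + 1 - 4*1) - 3) + 157)**2 = (sqrt((1/7)*(-1)*(2 + 1 - 4) - 3) + 157)**2 = (sqrt((1/7)*(-1)*(-1) - 3) + 157)**2 = (sqrt(1/7 - 3) + 157)**2 = (sqrt(-20/7) + 157)**2 = (2*I*sqrt(35)/7 + 157)**2 = (157 + 2*I*sqrt(35)/7)**2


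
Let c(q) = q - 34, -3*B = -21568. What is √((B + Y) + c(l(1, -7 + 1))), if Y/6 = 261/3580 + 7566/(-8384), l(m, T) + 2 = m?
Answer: √14152008709672545/1406940 ≈ 84.554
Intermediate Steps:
B = 21568/3 (B = -⅓*(-21568) = 21568/3 ≈ 7189.3)
l(m, T) = -2 + m
Y = -9336771/1875920 (Y = 6*(261/3580 + 7566/(-8384)) = 6*(261*(1/3580) + 7566*(-1/8384)) = 6*(261/3580 - 3783/4192) = 6*(-3112257/3751840) = -9336771/1875920 ≈ -4.9772)
c(q) = -34 + q
√((B + Y) + c(l(1, -7 + 1))) = √((21568/3 - 9336771/1875920) + (-34 + (-2 + 1))) = √(40431832247/5627760 + (-34 - 1)) = √(40431832247/5627760 - 35) = √(40234860647/5627760) = √14152008709672545/1406940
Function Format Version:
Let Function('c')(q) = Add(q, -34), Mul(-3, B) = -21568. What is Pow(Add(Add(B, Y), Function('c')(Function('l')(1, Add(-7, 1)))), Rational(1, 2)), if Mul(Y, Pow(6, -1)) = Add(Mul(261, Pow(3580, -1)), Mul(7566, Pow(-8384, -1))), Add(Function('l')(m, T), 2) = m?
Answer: Mul(Rational(1, 1406940), Pow(14152008709672545, Rational(1, 2))) ≈ 84.554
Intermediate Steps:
B = Rational(21568, 3) (B = Mul(Rational(-1, 3), -21568) = Rational(21568, 3) ≈ 7189.3)
Function('l')(m, T) = Add(-2, m)
Y = Rational(-9336771, 1875920) (Y = Mul(6, Add(Mul(261, Pow(3580, -1)), Mul(7566, Pow(-8384, -1)))) = Mul(6, Add(Mul(261, Rational(1, 3580)), Mul(7566, Rational(-1, 8384)))) = Mul(6, Add(Rational(261, 3580), Rational(-3783, 4192))) = Mul(6, Rational(-3112257, 3751840)) = Rational(-9336771, 1875920) ≈ -4.9772)
Function('c')(q) = Add(-34, q)
Pow(Add(Add(B, Y), Function('c')(Function('l')(1, Add(-7, 1)))), Rational(1, 2)) = Pow(Add(Add(Rational(21568, 3), Rational(-9336771, 1875920)), Add(-34, Add(-2, 1))), Rational(1, 2)) = Pow(Add(Rational(40431832247, 5627760), Add(-34, -1)), Rational(1, 2)) = Pow(Add(Rational(40431832247, 5627760), -35), Rational(1, 2)) = Pow(Rational(40234860647, 5627760), Rational(1, 2)) = Mul(Rational(1, 1406940), Pow(14152008709672545, Rational(1, 2)))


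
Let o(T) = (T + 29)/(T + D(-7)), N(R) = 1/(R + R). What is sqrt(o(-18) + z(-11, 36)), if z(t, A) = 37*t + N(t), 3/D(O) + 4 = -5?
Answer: I*sqrt(4932510)/110 ≈ 20.19*I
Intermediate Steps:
N(R) = 1/(2*R)
D(O) = -1/3 (D(O) = 3/(-4 - 5) = 3/(-9) = 3*(-1/9) = -1/3)
o(T) = (29 + T)/(-1/3 + T) (o(T) = (T + 29)/(T - 1/3) = (29 + T)/(-1/3 + T))
z(t, A) = 1/(2*t) + 37*t (z(t, A) = 37*t + 1/(2*t) = 1/(2*t) + 37*t)
sqrt(o(-18) + z(-11, 36)) = sqrt(3*(29 - 18)/(-1 + 3*(-18)) + ((1/2)/(-11) + 37*(-11))) = sqrt(3*11/(-1 - 54) + ((1/2)*(-1/11) - 407)) = sqrt(3*11/(-55) + (-1/22 - 407)) = sqrt(3*(-1/55)*11 - 8955/22) = sqrt(-3/5 - 8955/22) = sqrt(-44841/110) = I*sqrt(4932510)/110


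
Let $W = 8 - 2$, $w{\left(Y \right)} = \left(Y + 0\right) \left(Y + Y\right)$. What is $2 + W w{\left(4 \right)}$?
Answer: $194$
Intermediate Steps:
$w{\left(Y \right)} = 2 Y^{2}$ ($w{\left(Y \right)} = Y 2 Y = 2 Y^{2}$)
$W = 6$ ($W = 8 - 2 = 6$)
$2 + W w{\left(4 \right)} = 2 + 6 \cdot 2 \cdot 4^{2} = 2 + 6 \cdot 2 \cdot 16 = 2 + 6 \cdot 32 = 2 + 192 = 194$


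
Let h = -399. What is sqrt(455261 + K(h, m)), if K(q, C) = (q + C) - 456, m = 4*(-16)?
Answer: sqrt(454342) ≈ 674.05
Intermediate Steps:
m = -64
K(q, C) = -456 + C + q (K(q, C) = (C + q) - 456 = -456 + C + q)
sqrt(455261 + K(h, m)) = sqrt(455261 + (-456 - 64 - 399)) = sqrt(455261 - 919) = sqrt(454342)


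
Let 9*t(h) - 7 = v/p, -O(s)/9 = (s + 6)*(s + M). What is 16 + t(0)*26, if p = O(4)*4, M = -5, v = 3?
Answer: 19573/540 ≈ 36.246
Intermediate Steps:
O(s) = -9*(-5 + s)*(6 + s) (O(s) = -9*(s + 6)*(s - 5) = -9*(6 + s)*(-5 + s) = -9*(-5 + s)*(6 + s))
p = 360 (p = (270 - 9*4 - 9*4**2)*4 = (270 - 36 - 9*16)*4 = (270 - 36 - 144)*4 = 90*4 = 360)
t(h) = 841/1080 (t(h) = 7/9 + (3/360)/9 = 7/9 + (3*(1/360))/9 = 7/9 + (1/9)*(1/120) = 7/9 + 1/1080 = 841/1080)
16 + t(0)*26 = 16 + (841/1080)*26 = 16 + 10933/540 = 19573/540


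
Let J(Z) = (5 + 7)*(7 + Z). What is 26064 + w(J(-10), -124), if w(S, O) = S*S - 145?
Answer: 27215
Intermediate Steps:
J(Z) = 84 + 12*Z (J(Z) = 12*(7 + Z) = 84 + 12*Z)
w(S, O) = -145 + S² (w(S, O) = S² - 145 = -145 + S²)
26064 + w(J(-10), -124) = 26064 + (-145 + (84 + 12*(-10))²) = 26064 + (-145 + (84 - 120)²) = 26064 + (-145 + (-36)²) = 26064 + (-145 + 1296) = 26064 + 1151 = 27215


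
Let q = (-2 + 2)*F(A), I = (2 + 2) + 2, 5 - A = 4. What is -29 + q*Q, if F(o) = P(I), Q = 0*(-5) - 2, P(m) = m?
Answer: -29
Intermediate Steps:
A = 1 (A = 5 - 1*4 = 5 - 4 = 1)
I = 6 (I = 4 + 2 = 6)
Q = -2 (Q = 0 - 2 = -2)
F(o) = 6
q = 0 (q = (-2 + 2)*6 = 0*6 = 0)
-29 + q*Q = -29 + 0*(-2) = -29 + 0 = -29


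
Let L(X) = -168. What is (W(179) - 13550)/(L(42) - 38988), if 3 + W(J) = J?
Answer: 2229/6526 ≈ 0.34156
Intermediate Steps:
W(J) = -3 + J
(W(179) - 13550)/(L(42) - 38988) = ((-3 + 179) - 13550)/(-168 - 38988) = (176 - 13550)/(-39156) = -13374*(-1/39156) = 2229/6526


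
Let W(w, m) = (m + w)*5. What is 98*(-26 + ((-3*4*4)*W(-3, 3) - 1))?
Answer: -2646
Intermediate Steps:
W(w, m) = 5*m + 5*w
98*(-26 + ((-3*4*4)*W(-3, 3) - 1)) = 98*(-26 + ((-3*4*4)*(5*3 + 5*(-3)) - 1)) = 98*(-26 + ((-12*4)*(15 - 15) - 1)) = 98*(-26 + (-48*0 - 1)) = 98*(-26 + (0 - 1)) = 98*(-26 - 1) = 98*(-27) = -2646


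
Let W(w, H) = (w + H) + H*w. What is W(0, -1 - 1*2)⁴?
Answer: 81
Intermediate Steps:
W(w, H) = H + w + H*w (W(w, H) = (H + w) + H*w = H + w + H*w)
W(0, -1 - 1*2)⁴ = ((-1 - 1*2) + 0 + (-1 - 1*2)*0)⁴ = ((-1 - 2) + 0 + (-1 - 2)*0)⁴ = (-3 + 0 - 3*0)⁴ = (-3 + 0 + 0)⁴ = (-3)⁴ = 81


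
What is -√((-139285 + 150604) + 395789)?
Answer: -2*√101777 ≈ -638.05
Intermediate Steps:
-√((-139285 + 150604) + 395789) = -√(11319 + 395789) = -√407108 = -2*√101777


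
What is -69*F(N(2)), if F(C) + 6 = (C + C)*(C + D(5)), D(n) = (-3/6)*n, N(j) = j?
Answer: 552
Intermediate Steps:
D(n) = -n/2 (D(n) = ((⅙)*(-3))*n = -n/2)
F(C) = -6 + 2*C*(-5/2 + C) (F(C) = -6 + (C + C)*(C - ½*5) = -6 + (2*C)*(C - 5/2) = -6 + (2*C)*(-5/2 + C) = -6 + 2*C*(-5/2 + C))
-69*F(N(2)) = -69*(-6 - 5*2 + 2*2²) = -69*(-6 - 10 + 2*4) = -69*(-6 - 10 + 8) = -69*(-8) = 552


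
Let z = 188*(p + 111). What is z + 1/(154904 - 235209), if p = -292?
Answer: -2732618541/80305 ≈ -34028.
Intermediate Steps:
z = -34028 (z = 188*(-292 + 111) = 188*(-181) = -34028)
z + 1/(154904 - 235209) = -34028 + 1/(154904 - 235209) = -34028 + 1/(-80305) = -34028 - 1/80305 = -2732618541/80305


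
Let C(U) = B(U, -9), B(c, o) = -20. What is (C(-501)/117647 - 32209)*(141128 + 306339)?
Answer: -1695583232098481/117647 ≈ -1.4412e+10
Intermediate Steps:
C(U) = -20
(C(-501)/117647 - 32209)*(141128 + 306339) = (-20/117647 - 32209)*(141128 + 306339) = (-20*1/117647 - 32209)*447467 = (-20/117647 - 32209)*447467 = -3789292243/117647*447467 = -1695583232098481/117647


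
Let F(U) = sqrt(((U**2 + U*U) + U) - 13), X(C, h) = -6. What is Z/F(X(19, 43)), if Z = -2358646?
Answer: -2358646*sqrt(53)/53 ≈ -3.2399e+5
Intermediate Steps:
F(U) = sqrt(-13 + U + 2*U**2) (F(U) = sqrt(((U**2 + U**2) + U) - 13) = sqrt((2*U**2 + U) - 13) = sqrt((U + 2*U**2) - 13) = sqrt(-13 + U + 2*U**2))
Z/F(X(19, 43)) = -2358646/sqrt(-13 - 6 + 2*(-6)**2) = -2358646/sqrt(-13 - 6 + 2*36) = -2358646/sqrt(-13 - 6 + 72) = -2358646*sqrt(53)/53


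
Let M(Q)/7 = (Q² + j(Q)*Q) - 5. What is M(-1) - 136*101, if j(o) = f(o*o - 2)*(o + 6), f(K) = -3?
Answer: -13659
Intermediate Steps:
j(o) = -18 - 3*o (j(o) = -3*(o + 6) = -3*(6 + o) = -18 - 3*o)
M(Q) = -35 + 7*Q² + 7*Q*(-18 - 3*Q) (M(Q) = 7*((Q² + (-18 - 3*Q)*Q) - 5) = 7*((Q² + Q*(-18 - 3*Q)) - 5) = 7*(-5 + Q² + Q*(-18 - 3*Q)) = -35 + 7*Q² + 7*Q*(-18 - 3*Q))
M(-1) - 136*101 = (-35 - 126*(-1) - 14*(-1)²) - 136*101 = (-35 + 126 - 14*1) - 13736 = (-35 + 126 - 14) - 13736 = 77 - 13736 = -13659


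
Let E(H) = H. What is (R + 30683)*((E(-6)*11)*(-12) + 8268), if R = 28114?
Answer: 532700820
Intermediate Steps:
(R + 30683)*((E(-6)*11)*(-12) + 8268) = (28114 + 30683)*(-6*11*(-12) + 8268) = 58797*(-66*(-12) + 8268) = 58797*(792 + 8268) = 58797*9060 = 532700820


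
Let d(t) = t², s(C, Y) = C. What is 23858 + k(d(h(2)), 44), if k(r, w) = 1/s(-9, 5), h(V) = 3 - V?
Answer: 214721/9 ≈ 23858.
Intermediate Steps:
k(r, w) = -⅑ (k(r, w) = 1/(-9) = -⅑)
23858 + k(d(h(2)), 44) = 23858 - ⅑ = 214721/9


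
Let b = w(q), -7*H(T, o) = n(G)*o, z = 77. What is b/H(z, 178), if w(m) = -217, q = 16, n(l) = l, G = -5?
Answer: -1519/890 ≈ -1.7067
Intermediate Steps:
H(T, o) = 5*o/7 (H(T, o) = -(-5)*o/7 = 5*o/7)
b = -217
b/H(z, 178) = -217/((5/7)*178) = -217/890/7 = -217*7/890 = -1519/890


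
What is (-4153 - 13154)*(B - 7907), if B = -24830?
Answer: 566579259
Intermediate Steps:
(-4153 - 13154)*(B - 7907) = (-4153 - 13154)*(-24830 - 7907) = -17307*(-32737) = 566579259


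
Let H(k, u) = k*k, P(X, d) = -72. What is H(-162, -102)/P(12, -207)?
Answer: -729/2 ≈ -364.50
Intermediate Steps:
H(k, u) = k**2
H(-162, -102)/P(12, -207) = (-162)**2/(-72) = 26244*(-1/72) = -729/2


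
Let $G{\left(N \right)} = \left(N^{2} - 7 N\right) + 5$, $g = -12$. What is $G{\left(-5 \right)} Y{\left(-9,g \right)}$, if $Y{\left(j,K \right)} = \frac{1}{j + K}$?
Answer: $- \frac{65}{21} \approx -3.0952$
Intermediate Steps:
$Y{\left(j,K \right)} = \frac{1}{K + j}$
$G{\left(N \right)} = 5 + N^{2} - 7 N$
$G{\left(-5 \right)} Y{\left(-9,g \right)} = \frac{5 + \left(-5\right)^{2} - -35}{-12 - 9} = \frac{5 + 25 + 35}{-21} = 65 \left(- \frac{1}{21}\right) = - \frac{65}{21}$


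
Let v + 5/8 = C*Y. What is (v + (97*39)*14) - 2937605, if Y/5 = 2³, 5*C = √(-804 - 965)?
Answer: -23077149/8 + 8*I*√1769 ≈ -2.8846e+6 + 336.48*I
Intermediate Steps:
C = I*√1769/5 (C = √(-804 - 965)/5 = √(-1769)/5 = (I*√1769)/5 = I*√1769/5 ≈ 8.4119*I)
Y = 40 (Y = 5*2³ = 5*8 = 40)
v = -5/8 + 8*I*√1769 (v = -5/8 + (I*√1769/5)*40 = -5/8 + 8*I*√1769 ≈ -0.625 + 336.48*I)
(v + (97*39)*14) - 2937605 = ((-5/8 + 8*I*√1769) + (97*39)*14) - 2937605 = ((-5/8 + 8*I*√1769) + 3783*14) - 2937605 = ((-5/8 + 8*I*√1769) + 52962) - 2937605 = (423691/8 + 8*I*√1769) - 2937605 = -23077149/8 + 8*I*√1769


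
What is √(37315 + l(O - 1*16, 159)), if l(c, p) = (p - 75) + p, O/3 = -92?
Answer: √37558 ≈ 193.80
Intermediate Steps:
O = -276 (O = 3*(-92) = -276)
l(c, p) = -75 + 2*p (l(c, p) = (-75 + p) + p = -75 + 2*p)
√(37315 + l(O - 1*16, 159)) = √(37315 + (-75 + 2*159)) = √(37315 + (-75 + 318)) = √(37315 + 243) = √37558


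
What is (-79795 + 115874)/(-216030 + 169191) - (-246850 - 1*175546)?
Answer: 19784570165/46839 ≈ 4.2240e+5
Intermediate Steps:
(-79795 + 115874)/(-216030 + 169191) - (-246850 - 1*175546) = 36079/(-46839) - (-246850 - 175546) = 36079*(-1/46839) - 1*(-422396) = -36079/46839 + 422396 = 19784570165/46839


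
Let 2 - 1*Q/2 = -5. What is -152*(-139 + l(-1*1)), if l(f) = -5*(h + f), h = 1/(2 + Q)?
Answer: 40831/2 ≈ 20416.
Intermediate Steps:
Q = 14 (Q = 4 - 2*(-5) = 4 + 10 = 14)
h = 1/16 (h = 1/(2 + 14) = 1/16 ≈ 0.062500)
l(f) = -5/16 - 5*f (l(f) = -5*(1/16 + f) = -5/16 - 5*f)
-152*(-139 + l(-1*1)) = -152*(-139 + (-5/16 - (-5))) = -152*(-139 + (-5/16 - 5*(-1))) = -152*(-139 + (-5/16 + 5)) = -152*(-139 + 75/16) = -152*(-2149/16) = 40831/2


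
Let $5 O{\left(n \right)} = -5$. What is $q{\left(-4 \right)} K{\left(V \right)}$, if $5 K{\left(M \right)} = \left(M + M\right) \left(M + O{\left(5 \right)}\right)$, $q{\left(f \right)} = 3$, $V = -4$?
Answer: $24$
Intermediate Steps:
$O{\left(n \right)} = -1$ ($O{\left(n \right)} = \frac{1}{5} \left(-5\right) = -1$)
$K{\left(M \right)} = \frac{2 M \left(-1 + M\right)}{5}$ ($K{\left(M \right)} = \frac{\left(M + M\right) \left(M - 1\right)}{5} = \frac{2 M \left(-1 + M\right)}{5}$)
$q{\left(-4 \right)} K{\left(V \right)} = 3 \cdot \frac{2}{5} \left(-4\right) \left(-1 - 4\right) = 3 \cdot \frac{2}{5} \left(-4\right) \left(-5\right) = 3 \cdot 8 = 24$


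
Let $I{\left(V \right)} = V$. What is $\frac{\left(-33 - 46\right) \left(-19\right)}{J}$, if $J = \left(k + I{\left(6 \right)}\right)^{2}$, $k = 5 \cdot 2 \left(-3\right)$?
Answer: $\frac{1501}{576} \approx 2.6059$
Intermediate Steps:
$k = -30$ ($k = 10 \left(-3\right) = -30$)
$J = 576$ ($J = \left(-30 + 6\right)^{2} = \left(-24\right)^{2} = 576$)
$\frac{\left(-33 - 46\right) \left(-19\right)}{J} = \frac{\left(-33 - 46\right) \left(-19\right)}{576} = \left(-79\right) \left(-19\right) \frac{1}{576} = 1501 \cdot \frac{1}{576} = \frac{1501}{576}$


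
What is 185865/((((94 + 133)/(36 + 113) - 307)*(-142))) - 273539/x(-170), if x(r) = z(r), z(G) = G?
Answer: 295444153343/183126040 ≈ 1613.3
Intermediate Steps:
x(r) = r
185865/((((94 + 133)/(36 + 113) - 307)*(-142))) - 273539/x(-170) = 185865/((((94 + 133)/(36 + 113) - 307)*(-142))) - 273539/(-170) = 185865/(((227/149 - 307)*(-142))) - 273539*(-1/170) = 185865/(((227*(1/149) - 307)*(-142))) + 273539/170 = 185865/(((227/149 - 307)*(-142))) + 273539/170 = 185865/((-45516/149*(-142))) + 273539/170 = 185865/(6463272/149) + 273539/170 = 185865*(149/6463272) + 273539/170 = 9231295/2154424 + 273539/170 = 295444153343/183126040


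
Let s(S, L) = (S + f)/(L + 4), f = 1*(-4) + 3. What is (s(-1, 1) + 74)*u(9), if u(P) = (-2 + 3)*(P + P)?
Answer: 6624/5 ≈ 1324.8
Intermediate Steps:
f = -1 (f = -4 + 3 = -1)
u(P) = 2*P (u(P) = 1*(2*P) = 2*P)
s(S, L) = (-1 + S)/(4 + L) (s(S, L) = (S - 1)/(L + 4) = (-1 + S)/(4 + L))
(s(-1, 1) + 74)*u(9) = ((-1 - 1)/(4 + 1) + 74)*(2*9) = (-2/5 + 74)*18 = ((⅕)*(-2) + 74)*18 = (-⅖ + 74)*18 = (368/5)*18 = 6624/5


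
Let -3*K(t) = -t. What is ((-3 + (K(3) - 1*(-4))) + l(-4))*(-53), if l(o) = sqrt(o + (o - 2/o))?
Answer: -106 - 53*I*sqrt(30)/2 ≈ -106.0 - 145.15*I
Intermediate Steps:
l(o) = sqrt(-2/o + 2*o) (l(o) = sqrt(o + (o - 2/o)) = sqrt(-2/o + 2*o))
K(t) = t/3 (K(t) = -(-1)*t/3 = t/3)
((-3 + (K(3) - 1*(-4))) + l(-4))*(-53) = ((-3 + ((1/3)*3 - 1*(-4))) + sqrt(-2/(-4) + 2*(-4)))*(-53) = ((-3 + (1 + 4)) + sqrt(-2*(-1/4) - 8))*(-53) = ((-3 + 5) + sqrt(1/2 - 8))*(-53) = (2 + sqrt(-15/2))*(-53) = (2 + I*sqrt(30)/2)*(-53) = -106 - 53*I*sqrt(30)/2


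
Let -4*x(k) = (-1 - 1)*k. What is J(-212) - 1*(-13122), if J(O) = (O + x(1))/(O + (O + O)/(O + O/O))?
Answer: 1162908405/88616 ≈ 13123.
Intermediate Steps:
x(k) = k/2 (x(k) = -(-1 - 1)*k/4 = -(-1)*k/2 = k/2)
J(O) = (½ + O)/(O + 2*O/(1 + O)) (J(O) = (O + (½)*1)/(O + (O + O)/(O + O/O)) = (O + ½)/(O + (2*O)/(O + 1)) = (½ + O)/(O + (2*O)/(1 + O)) = (½ + O)/(O + 2*O/(1 + O)))
J(-212) - 1*(-13122) = (½)*(1 + 2*(-212)² + 3*(-212))/(-212*(3 - 212)) - 1*(-13122) = (½)*(-1/212)*(1 + 2*44944 - 636)/(-209) + 13122 = (½)*(-1/212)*(-1/209)*(1 + 89888 - 636) + 13122 = (½)*(-1/212)*(-1/209)*89253 + 13122 = 89253/88616 + 13122 = 1162908405/88616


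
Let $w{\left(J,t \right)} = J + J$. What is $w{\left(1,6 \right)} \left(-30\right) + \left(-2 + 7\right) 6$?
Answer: $-30$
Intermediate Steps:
$w{\left(J,t \right)} = 2 J$
$w{\left(1,6 \right)} \left(-30\right) + \left(-2 + 7\right) 6 = 2 \cdot 1 \left(-30\right) + \left(-2 + 7\right) 6 = 2 \left(-30\right) + 5 \cdot 6 = -60 + 30 = -30$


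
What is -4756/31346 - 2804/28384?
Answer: -27861061/111215608 ≈ -0.25051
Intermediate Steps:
-4756/31346 - 2804/28384 = -4756*1/31346 - 2804*1/28384 = -2378/15673 - 701/7096 = -27861061/111215608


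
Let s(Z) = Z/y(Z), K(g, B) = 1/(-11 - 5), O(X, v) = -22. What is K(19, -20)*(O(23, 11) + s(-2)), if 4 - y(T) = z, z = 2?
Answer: 23/16 ≈ 1.4375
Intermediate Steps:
y(T) = 2 (y(T) = 4 - 1*2 = 4 - 2 = 2)
K(g, B) = -1/16 (K(g, B) = 1/(-16) = -1/16)
s(Z) = Z/2
K(19, -20)*(O(23, 11) + s(-2)) = -(-22 + (½)*(-2))/16 = -(-22 - 1)/16 = -1/16*(-23) = 23/16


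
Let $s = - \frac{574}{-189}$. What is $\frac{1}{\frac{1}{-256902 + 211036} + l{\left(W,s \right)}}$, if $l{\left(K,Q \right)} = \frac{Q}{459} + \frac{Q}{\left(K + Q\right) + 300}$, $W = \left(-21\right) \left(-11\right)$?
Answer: $\frac{28359894798}{348309893} \approx 81.421$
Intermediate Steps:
$W = 231$
$s = \frac{82}{27}$ ($s = \left(-574\right) \left(- \frac{1}{189}\right) = \frac{82}{27} \approx 3.037$)
$l{\left(K,Q \right)} = \frac{Q}{459} + \frac{Q}{300 + K + Q}$ ($l{\left(K,Q \right)} = Q \frac{1}{459} + \frac{Q}{300 + K + Q} = \frac{Q}{459} + \frac{Q}{300 + K + Q}$)
$\frac{1}{\frac{1}{-256902 + 211036} + l{\left(W,s \right)}} = \frac{1}{\frac{1}{-256902 + 211036} + \frac{1}{459} \cdot \frac{82}{27} \frac{1}{300 + 231 + \frac{82}{27}} \left(759 + 231 + \frac{82}{27}\right)} = \frac{1}{\frac{1}{-45866} + \frac{1}{459} \cdot \frac{82}{27} \frac{1}{\frac{14419}{27}} \cdot \frac{26812}{27}} = \frac{1}{- \frac{1}{45866} + \frac{1}{459} \cdot \frac{82}{27} \cdot \frac{27}{14419} \cdot \frac{26812}{27}} = \frac{1}{- \frac{1}{45866} + \frac{2198584}{178694667}} = \frac{1}{\frac{348309893}{28359894798}} = \frac{28359894798}{348309893}$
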